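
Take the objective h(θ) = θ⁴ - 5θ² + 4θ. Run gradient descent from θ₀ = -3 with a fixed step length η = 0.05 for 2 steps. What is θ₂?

h′(θ) = 4θ³ - 10θ + 4
θ₁ = -3 − 0.05·(-74) = 0.7
θ₂ = 0.7 − 0.05·(-1.628) = 0.7814

0.7814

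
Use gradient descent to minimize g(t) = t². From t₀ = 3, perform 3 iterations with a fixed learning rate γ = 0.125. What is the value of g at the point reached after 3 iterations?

1.601806640625

g′(t) = 2t
t₁ = 3 − 0.125·6 = 2.25
t₂ = 2.25 − 0.125·4.5 = 1.6875
t₃ = 1.6875 − 0.125·3.375 = 1.265625
g(1.265625) = 1.601806640625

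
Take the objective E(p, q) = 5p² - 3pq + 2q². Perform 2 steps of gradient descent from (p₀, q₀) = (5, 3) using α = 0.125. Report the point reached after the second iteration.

∇E = (10p - 3q, -3p + 4q)
(p₁, q₁) = (5, 3) − 0.125·(41, -3) = (-0.125, 3.375)
(p₂, q₂) = (-0.125, 3.375) − 0.125·(-11.375, 13.875) = (1.296875, 1.640625)

(1.296875, 1.640625)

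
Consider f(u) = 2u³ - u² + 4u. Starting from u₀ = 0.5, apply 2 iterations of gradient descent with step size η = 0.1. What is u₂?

-0.3415

f′(u) = 6u² - 2u + 4
u₁ = 0.5 − 0.1·4.5 = 0.05
u₂ = 0.05 − 0.1·3.915 = -0.3415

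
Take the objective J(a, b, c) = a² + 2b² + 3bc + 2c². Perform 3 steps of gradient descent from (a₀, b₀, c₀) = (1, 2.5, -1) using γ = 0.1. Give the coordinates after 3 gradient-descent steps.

∇J = (2a, 4b + 3c, 3b + 4c)
(a₁, b₁, c₁) = (1, 2.5, -1) − 0.1·(2, 7, 3.5) = (0.8, 1.8, -1.35)
(a₂, b₂, c₂) = (0.8, 1.8, -1.35) − 0.1·(1.6, 3.15, 0) = (0.64, 1.485, -1.35)
(a₃, b₃, c₃) = (0.64, 1.485, -1.35) − 0.1·(1.28, 1.89, -0.945) = (0.512, 1.296, -1.2555)

(0.512, 1.296, -1.2555)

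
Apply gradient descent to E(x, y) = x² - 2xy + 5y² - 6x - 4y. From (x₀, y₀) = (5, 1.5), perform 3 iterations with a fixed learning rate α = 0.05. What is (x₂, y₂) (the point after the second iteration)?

∇E = (2x - 2y - 6, -2x + 10y - 4)
(x₁, y₁) = (5, 1.5) − 0.05·(1, 1) = (4.95, 1.45)
(x₂, y₂) = (4.95, 1.45) − 0.05·(1, 0.6) = (4.9, 1.42)

(4.9, 1.42)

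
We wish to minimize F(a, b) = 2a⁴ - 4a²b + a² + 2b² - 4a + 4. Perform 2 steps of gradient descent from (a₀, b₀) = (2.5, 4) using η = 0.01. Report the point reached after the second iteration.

∇F = (8a³ - 8ab + 2a - 4, -4a² + 4b)
Step 1: at (2.5, 4), ∇F = (46, -9) → (2.5, 4) − 0.01·(46, -9) = (2.04, 4.09)
Step 2: at (2.04, 4.09), ∇F = (1.248512, -0.2864) → (2.04, 4.09) − 0.01·(1.248512, -0.2864) = (2.02751488, 4.092864)

(2.02751488, 4.092864)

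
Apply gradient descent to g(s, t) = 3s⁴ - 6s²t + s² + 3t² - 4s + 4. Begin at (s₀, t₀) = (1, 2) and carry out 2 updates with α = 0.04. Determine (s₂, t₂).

∇g = (12s³ - 12st + 2s - 4, -6s² + 6t)
Step 1: at (1, 2), ∇g = (-14, 6) → (1, 2) − 0.04·(-14, 6) = (1.56, 1.76)
Step 2: at (1.56, 1.76), ∇g = (11.729792, -4.0416) → (1.56, 1.76) − 0.04·(11.729792, -4.0416) = (1.09080832, 1.921664)

(1.09080832, 1.921664)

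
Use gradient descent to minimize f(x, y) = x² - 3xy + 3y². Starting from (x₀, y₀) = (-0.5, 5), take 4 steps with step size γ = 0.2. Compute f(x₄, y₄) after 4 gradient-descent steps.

0.82219008

∇f = (2x - 3y, -3x + 6y)
(x₁, y₁) = (-0.5, 5) − 0.2·(-16, 31.5) = (2.7, -1.3)
(x₂, y₂) = (2.7, -1.3) − 0.2·(9.3, -15.9) = (0.84, 1.88)
(x₃, y₃) = (0.84, 1.88) − 0.2·(-3.96, 8.76) = (1.632, 0.128)
(x₄, y₄) = (1.632, 0.128) − 0.2·(2.88, -4.128) = (1.056, 0.9536)
f(1.056, 0.9536) = 0.82219008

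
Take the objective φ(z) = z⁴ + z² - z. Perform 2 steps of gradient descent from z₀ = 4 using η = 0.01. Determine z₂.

1.24974588

φ′(z) = 4z³ + 2z - 1
z₁ = 4 − 0.01·263 = 1.37
z₂ = 1.37 − 0.01·12.025412 = 1.24974588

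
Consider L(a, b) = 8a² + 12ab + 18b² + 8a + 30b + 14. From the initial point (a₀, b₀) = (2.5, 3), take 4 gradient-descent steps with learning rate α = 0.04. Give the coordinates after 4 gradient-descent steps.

∇L = (16a + 12b + 8, 12a + 36b + 30)
Step 1: at (2.5, 3), ∇L = (84, 168) → (2.5, 3) − 0.04·(84, 168) = (-0.86, -3.72)
Step 2: at (-0.86, -3.72), ∇L = (-50.4, -114.24) → (-0.86, -3.72) − 0.04·(-50.4, -114.24) = (1.156, 0.8496)
Step 3: at (1.156, 0.8496), ∇L = (36.6912, 74.4576) → (1.156, 0.8496) − 0.04·(36.6912, 74.4576) = (-0.311648, -2.128704)
Step 4: at (-0.311648, -2.128704), ∇L = (-22.530816, -50.37312) → (-0.311648, -2.128704) − 0.04·(-22.530816, -50.37312) = (0.58958464, -0.1137792)

(0.58958464, -0.1137792)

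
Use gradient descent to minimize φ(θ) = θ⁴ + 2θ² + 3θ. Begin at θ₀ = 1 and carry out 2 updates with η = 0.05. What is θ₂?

0.191775

φ′(θ) = 4θ³ + 4θ + 3
θ₁ = 1 − 0.05·11 = 0.45
θ₂ = 0.45 − 0.05·5.1645 = 0.191775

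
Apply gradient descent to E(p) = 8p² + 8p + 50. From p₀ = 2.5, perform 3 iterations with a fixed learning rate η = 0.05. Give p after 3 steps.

-0.476

E′(p) = 16p + 8
Step 1: E′(2.5) = 48; p₁ = 2.5 − 0.05·48 = 0.1
Step 2: E′(0.1) = 9.6; p₂ = 0.1 − 0.05·9.6 = -0.38
Step 3: E′(-0.38) = 1.92; p₃ = -0.38 − 0.05·1.92 = -0.476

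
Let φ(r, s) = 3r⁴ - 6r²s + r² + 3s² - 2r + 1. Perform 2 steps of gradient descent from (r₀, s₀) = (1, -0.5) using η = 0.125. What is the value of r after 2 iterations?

∇φ = (12r³ - 12rs + 2r - 2, -6r² + 6s)
(r₁, s₁) = (1, -0.5) − 0.125·(18, -9) = (-1.25, 0.625)
(r₂, s₂) = (-1.25, 0.625) − 0.125·(-18.5625, -5.625) = (1.0703125, 1.328125)
r = 1.0703125

1.0703125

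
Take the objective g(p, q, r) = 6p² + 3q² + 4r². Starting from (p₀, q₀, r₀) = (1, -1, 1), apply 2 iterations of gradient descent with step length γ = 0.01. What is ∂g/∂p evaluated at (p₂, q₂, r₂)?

∇g = (12p, 6q, 8r)
Step 1: at (1, -1, 1), ∇g = (12, -6, 8) → (1, -1, 1) − 0.01·(12, -6, 8) = (0.88, -0.94, 0.92)
Step 2: at (0.88, -0.94, 0.92), ∇g = (10.56, -5.64, 7.36) → (0.88, -0.94, 0.92) − 0.01·(10.56, -5.64, 7.36) = (0.7744, -0.8836, 0.8464)
∂g/∂p at (0.7744, -0.8836, 0.8464) = 9.2928

9.2928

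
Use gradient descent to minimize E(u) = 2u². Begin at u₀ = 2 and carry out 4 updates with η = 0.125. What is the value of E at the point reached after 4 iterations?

0.03125

E′(u) = 4u
u₁ = 2 − 0.125·8 = 1
u₂ = 1 − 0.125·4 = 0.5
u₃ = 0.5 − 0.125·2 = 0.25
u₄ = 0.25 − 0.125·1 = 0.125
E(0.125) = 0.03125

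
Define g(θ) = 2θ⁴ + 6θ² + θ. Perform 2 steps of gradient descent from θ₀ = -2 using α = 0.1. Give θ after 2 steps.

g′(θ) = 8θ³ + 12θ + 1
Step 1: g′(-2) = -87; θ₁ = -2 − 0.1·(-87) = 6.7
Step 2: g′(6.7) = 2487.504; θ₂ = 6.7 − 0.1·2487.504 = -242.0504

-242.0504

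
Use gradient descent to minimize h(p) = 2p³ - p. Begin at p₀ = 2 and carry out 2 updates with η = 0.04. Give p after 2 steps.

h′(p) = 6p² - 1
p₁ = 2 − 0.04·23 = 1.08
p₂ = 1.08 − 0.04·5.9984 = 0.840064

0.840064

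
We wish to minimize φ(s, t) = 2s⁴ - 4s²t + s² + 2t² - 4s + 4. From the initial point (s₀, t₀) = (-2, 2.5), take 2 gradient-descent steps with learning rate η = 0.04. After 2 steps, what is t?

2.384544

∇φ = (8s³ - 8st + 2s - 4, -4s² + 4t)
(s₁, t₁) = (-2, 2.5) − 0.04·(-32, -6) = (-0.72, 2.74)
(s₂, t₂) = (-0.72, 2.74) − 0.04·(7.356416, 8.8864) = (-1.01425664, 2.384544)
t = 2.384544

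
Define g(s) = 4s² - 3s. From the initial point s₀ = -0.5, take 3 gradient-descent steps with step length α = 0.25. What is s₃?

1.25

g′(s) = 8s - 3
Step 1: g′(-0.5) = -7; s₁ = -0.5 − 0.25·(-7) = 1.25
Step 2: g′(1.25) = 7; s₂ = 1.25 − 0.25·7 = -0.5
Step 3: g′(-0.5) = -7; s₃ = -0.5 − 0.25·(-7) = 1.25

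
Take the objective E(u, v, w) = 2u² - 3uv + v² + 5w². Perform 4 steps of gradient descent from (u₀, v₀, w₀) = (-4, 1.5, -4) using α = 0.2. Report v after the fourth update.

∇E = (4u - 3v, -3u + 2v, 10w)
Step 1: at (-4, 1.5, -4), ∇E = (-20.5, 15, -40) → (-4, 1.5, -4) − 0.2·(-20.5, 15, -40) = (0.1, -1.5, 4)
Step 2: at (0.1, -1.5, 4), ∇E = (4.9, -3.3, 40) → (0.1, -1.5, 4) − 0.2·(4.9, -3.3, 40) = (-0.88, -0.84, -4)
Step 3: at (-0.88, -0.84, -4), ∇E = (-1, 0.96, -40) → (-0.88, -0.84, -4) − 0.2·(-1, 0.96, -40) = (-0.68, -1.032, 4)
Step 4: at (-0.68, -1.032, 4), ∇E = (0.376, -0.024, 40) → (-0.68, -1.032, 4) − 0.2·(0.376, -0.024, 40) = (-0.7552, -1.0272, -4)
v = -1.0272

-1.0272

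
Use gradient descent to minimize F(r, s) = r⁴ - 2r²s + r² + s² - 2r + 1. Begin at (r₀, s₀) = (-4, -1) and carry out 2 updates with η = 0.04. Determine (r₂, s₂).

∇F = (4r³ - 4rs + 2r - 2, -2r² + 2s)
Step 1: at (-4, -1), ∇F = (-282, -34) → (-4, -1) − 0.04·(-282, -34) = (7.28, 0.36)
Step 2: at (7.28, 0.36), ∇F = (1545.390208, -105.2768) → (7.28, 0.36) − 0.04·(1545.390208, -105.2768) = (-54.53560832, 4.571072)

(-54.53560832, 4.571072)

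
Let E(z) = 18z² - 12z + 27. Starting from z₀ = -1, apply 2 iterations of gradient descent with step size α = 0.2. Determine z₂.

E′(z) = 36z - 12
Step 1: E′(-1) = -48; z₁ = -1 − 0.2·(-48) = 8.6
Step 2: E′(8.6) = 297.6; z₂ = 8.6 − 0.2·297.6 = -50.92

-50.92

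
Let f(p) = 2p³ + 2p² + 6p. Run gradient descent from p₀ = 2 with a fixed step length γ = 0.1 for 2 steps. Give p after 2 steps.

f′(p) = 6p² + 4p + 6
p₁ = 2 − 0.1·38 = -1.8
p₂ = -1.8 − 0.1·18.24 = -3.624

-3.624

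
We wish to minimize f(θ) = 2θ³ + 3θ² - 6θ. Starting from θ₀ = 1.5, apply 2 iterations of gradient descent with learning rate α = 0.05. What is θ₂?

f′(θ) = 6θ² + 6θ - 6
θ₁ = 1.5 − 0.05·16.5 = 0.675
θ₂ = 0.675 − 0.05·0.78375 = 0.6358125

0.6358125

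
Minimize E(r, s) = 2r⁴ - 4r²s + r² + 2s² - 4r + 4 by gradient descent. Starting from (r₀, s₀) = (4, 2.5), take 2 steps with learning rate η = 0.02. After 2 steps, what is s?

5.075872

∇E = (8r³ - 8rs + 2r - 4, -4r² + 4s)
Step 1: at (4, 2.5), ∇E = (436, -54) → (4, 2.5) − 0.02·(436, -54) = (-4.72, 3.58)
Step 2: at (-4.72, 3.58), ∇E = (-719.491584, -74.7936) → (-4.72, 3.58) − 0.02·(-719.491584, -74.7936) = (9.66983168, 5.075872)
s = 5.075872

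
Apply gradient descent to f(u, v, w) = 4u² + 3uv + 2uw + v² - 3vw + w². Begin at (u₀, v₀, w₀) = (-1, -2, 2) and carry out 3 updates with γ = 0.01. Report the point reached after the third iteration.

∇f = (8u + 3v + 2w, 3u + 2v - 3w, 2u - 3v + 2w)
(u₁, v₁, w₁) = (-1, -2, 2) − 0.01·(-10, -13, 8) = (-0.9, -1.87, 1.92)
(u₂, v₂, w₂) = (-0.9, -1.87, 1.92) − 0.01·(-8.97, -12.2, 7.65) = (-0.8103, -1.748, 1.8435)
(u₃, v₃, w₃) = (-0.8103, -1.748, 1.8435) − 0.01·(-8.0394, -11.4574, 7.3104) = (-0.729906, -1.633426, 1.770396)

(-0.729906, -1.633426, 1.770396)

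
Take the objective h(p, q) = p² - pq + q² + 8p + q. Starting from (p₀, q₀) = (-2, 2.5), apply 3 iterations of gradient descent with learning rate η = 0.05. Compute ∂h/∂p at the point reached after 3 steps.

∇h = (2p - q + 8, -p + 2q + 1)
(p₁, q₁) = (-2, 2.5) − 0.05·(1.5, 8) = (-2.075, 2.1)
(p₂, q₂) = (-2.075, 2.1) − 0.05·(1.75, 7.275) = (-2.1625, 1.73625)
(p₃, q₃) = (-2.1625, 1.73625) − 0.05·(1.93875, 6.635) = (-2.2594375, 1.4045)
∂h/∂p at (-2.2594375, 1.4045) = 2.076625

2.076625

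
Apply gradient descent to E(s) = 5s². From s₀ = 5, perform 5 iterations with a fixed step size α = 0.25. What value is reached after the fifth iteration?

E′(s) = 10s
s₁ = 5 − 0.25·50 = -7.5
s₂ = -7.5 − 0.25·(-75) = 11.25
s₃ = 11.25 − 0.25·112.5 = -16.875
s₄ = -16.875 − 0.25·(-168.75) = 25.3125
s₅ = 25.3125 − 0.25·253.125 = -37.96875

-37.96875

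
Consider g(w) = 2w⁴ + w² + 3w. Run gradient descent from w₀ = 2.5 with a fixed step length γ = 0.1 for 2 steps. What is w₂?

998.8296

g′(w) = 8w³ + 2w + 3
w₁ = 2.5 − 0.1·133 = -10.8
w₂ = -10.8 − 0.1·(-10096.296) = 998.8296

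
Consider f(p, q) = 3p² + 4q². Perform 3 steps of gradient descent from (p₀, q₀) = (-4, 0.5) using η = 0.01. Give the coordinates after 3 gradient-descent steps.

∇f = (6p, 8q)
Step 1: at (-4, 0.5), ∇f = (-24, 4) → (-4, 0.5) − 0.01·(-24, 4) = (-3.76, 0.46)
Step 2: at (-3.76, 0.46), ∇f = (-22.56, 3.68) → (-3.76, 0.46) − 0.01·(-22.56, 3.68) = (-3.5344, 0.4232)
Step 3: at (-3.5344, 0.4232), ∇f = (-21.2064, 3.3856) → (-3.5344, 0.4232) − 0.01·(-21.2064, 3.3856) = (-3.322336, 0.389344)

(-3.322336, 0.389344)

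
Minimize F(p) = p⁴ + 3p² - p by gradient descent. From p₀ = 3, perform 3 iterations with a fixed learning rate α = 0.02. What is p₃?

0.40871

F′(p) = 4p³ + 6p - 1
p₁ = 3 − 0.02·125 = 0.5
p₂ = 0.5 − 0.02·2.5 = 0.45
p₃ = 0.45 − 0.02·2.0645 = 0.40871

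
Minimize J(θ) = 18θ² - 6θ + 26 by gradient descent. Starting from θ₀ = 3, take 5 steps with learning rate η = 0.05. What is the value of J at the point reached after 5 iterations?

41.0155693568

J′(θ) = 36θ - 6
θ₁ = 3 − 0.05·102 = -2.1
θ₂ = -2.1 − 0.05·(-81.6) = 1.98
θ₃ = 1.98 − 0.05·65.28 = -1.284
θ₄ = -1.284 − 0.05·(-52.224) = 1.3272
θ₅ = 1.3272 − 0.05·41.7792 = -0.76176
J(-0.76176) = 41.0155693568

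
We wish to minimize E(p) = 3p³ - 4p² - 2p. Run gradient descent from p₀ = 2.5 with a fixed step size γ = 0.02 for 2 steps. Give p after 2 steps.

1.5524395

E′(p) = 9p² - 8p - 2
Step 1: E′(2.5) = 34.25; p₁ = 2.5 − 0.02·34.25 = 1.815
Step 2: E′(1.815) = 13.128025; p₂ = 1.815 − 0.02·13.128025 = 1.5524395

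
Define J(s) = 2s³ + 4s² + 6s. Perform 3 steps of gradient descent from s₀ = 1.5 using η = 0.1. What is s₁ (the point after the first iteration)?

J′(s) = 6s² + 8s + 6
Step 1: J′(1.5) = 31.5; s₁ = 1.5 − 0.1·31.5 = -1.65

-1.65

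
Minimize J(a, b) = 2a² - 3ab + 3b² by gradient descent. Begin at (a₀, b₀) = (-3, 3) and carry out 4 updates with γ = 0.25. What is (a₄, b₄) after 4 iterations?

(-2.91796875, 3.94921875)

∇J = (4a - 3b, -3a + 6b)
Step 1: at (-3, 3), ∇J = (-21, 27) → (-3, 3) − 0.25·(-21, 27) = (2.25, -3.75)
Step 2: at (2.25, -3.75), ∇J = (20.25, -29.25) → (2.25, -3.75) − 0.25·(20.25, -29.25) = (-2.8125, 3.5625)
Step 3: at (-2.8125, 3.5625), ∇J = (-21.9375, 29.8125) → (-2.8125, 3.5625) − 0.25·(-21.9375, 29.8125) = (2.671875, -3.890625)
Step 4: at (2.671875, -3.890625), ∇J = (22.359375, -31.359375) → (2.671875, -3.890625) − 0.25·(22.359375, -31.359375) = (-2.91796875, 3.94921875)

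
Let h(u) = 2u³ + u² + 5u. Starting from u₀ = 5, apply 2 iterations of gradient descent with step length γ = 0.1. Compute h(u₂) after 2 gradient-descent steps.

h′(u) = 6u² + 2u + 5
Step 1: h′(5) = 165; u₁ = 5 − 0.1·165 = -11.5
Step 2: h′(-11.5) = 775.5; u₂ = -11.5 − 0.1·775.5 = -89.05
h(-89.05) = -1404830.98275

-1404830.98275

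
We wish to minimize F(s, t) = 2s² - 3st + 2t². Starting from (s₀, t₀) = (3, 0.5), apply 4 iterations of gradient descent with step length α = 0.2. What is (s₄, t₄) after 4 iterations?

∇F = (4s - 3t, -3s + 4t)
(s₁, t₁) = (3, 0.5) − 0.2·(10.5, -7) = (0.9, 1.9)
(s₂, t₂) = (0.9, 1.9) − 0.2·(-2.1, 4.9) = (1.32, 0.92)
(s₃, t₃) = (1.32, 0.92) − 0.2·(2.52, -0.28) = (0.816, 0.976)
(s₄, t₄) = (0.816, 0.976) − 0.2·(0.336, 1.456) = (0.7488, 0.6848)

(0.7488, 0.6848)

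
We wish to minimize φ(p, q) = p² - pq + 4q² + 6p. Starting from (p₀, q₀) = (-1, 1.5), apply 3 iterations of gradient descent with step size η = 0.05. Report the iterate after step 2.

(-1.27, 0.45375)

∇φ = (2p - q + 6, -p + 8q)
Step 1: at (-1, 1.5), ∇φ = (2.5, 13) → (-1, 1.5) − 0.05·(2.5, 13) = (-1.125, 0.85)
Step 2: at (-1.125, 0.85), ∇φ = (2.9, 7.925) → (-1.125, 0.85) − 0.05·(2.9, 7.925) = (-1.27, 0.45375)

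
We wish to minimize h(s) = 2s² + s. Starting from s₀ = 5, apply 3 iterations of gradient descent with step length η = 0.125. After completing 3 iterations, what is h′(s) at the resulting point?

2.625

h′(s) = 4s + 1
s₁ = 5 − 0.125·21 = 2.375
s₂ = 2.375 − 0.125·10.5 = 1.0625
s₃ = 1.0625 − 0.125·5.25 = 0.40625
h′(s) at (0.40625) = 2.625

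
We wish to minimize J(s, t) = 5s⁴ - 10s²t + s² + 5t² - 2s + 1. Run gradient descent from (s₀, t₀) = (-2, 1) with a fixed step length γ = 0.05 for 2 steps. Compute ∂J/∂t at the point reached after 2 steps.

-41868.60369

∇J = (20s³ - 20st + 2s - 2, -10s² + 10t)
Step 1: at (-2, 1), ∇J = (-126, -30) → (-2, 1) − 0.05·(-126, -30) = (4.3, 2.5)
Step 2: at (4.3, 2.5), ∇J = (1381.74, -159.9) → (4.3, 2.5) − 0.05·(1381.74, -159.9) = (-64.787, 10.495)
∂J/∂t at (-64.787, 10.495) = -41868.60369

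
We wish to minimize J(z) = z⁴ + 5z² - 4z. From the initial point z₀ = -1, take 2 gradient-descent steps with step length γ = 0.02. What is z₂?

J′(z) = 4z³ + 10z - 4
z₁ = -1 − 0.02·(-18) = -0.64
z₂ = -0.64 − 0.02·(-11.448576) = -0.41102848

-0.41102848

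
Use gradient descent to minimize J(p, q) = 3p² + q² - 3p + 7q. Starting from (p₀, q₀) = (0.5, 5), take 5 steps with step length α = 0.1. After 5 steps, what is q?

∇J = (6p - 3, 2q + 7)
(p₁, q₁) = (0.5, 5) − 0.1·(0, 17) = (0.5, 3.3)
(p₂, q₂) = (0.5, 3.3) − 0.1·(0, 13.6) = (0.5, 1.94)
(p₃, q₃) = (0.5, 1.94) − 0.1·(0, 10.88) = (0.5, 0.852)
(p₄, q₄) = (0.5, 0.852) − 0.1·(0, 8.704) = (0.5, -0.0184)
(p₅, q₅) = (0.5, -0.0184) − 0.1·(0, 6.9632) = (0.5, -0.71472)
q = -0.71472

-0.71472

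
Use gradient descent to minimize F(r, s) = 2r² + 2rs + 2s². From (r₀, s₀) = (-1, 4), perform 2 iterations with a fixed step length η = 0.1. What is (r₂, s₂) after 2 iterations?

∇F = (4r + 2s, 2r + 4s)
(r₁, s₁) = (-1, 4) − 0.1·(4, 14) = (-1.4, 2.6)
(r₂, s₂) = (-1.4, 2.6) − 0.1·(-0.4, 7.6) = (-1.36, 1.84)

(-1.36, 1.84)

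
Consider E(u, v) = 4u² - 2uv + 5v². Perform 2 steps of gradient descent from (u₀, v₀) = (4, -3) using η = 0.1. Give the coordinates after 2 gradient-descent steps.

∇E = (8u - 2v, -2u + 10v)
Step 1: at (4, -3), ∇E = (38, -38) → (4, -3) − 0.1·(38, -38) = (0.2, 0.8)
Step 2: at (0.2, 0.8), ∇E = (0, 7.6) → (0.2, 0.8) − 0.1·(0, 7.6) = (0.2, 0.04)

(0.2, 0.04)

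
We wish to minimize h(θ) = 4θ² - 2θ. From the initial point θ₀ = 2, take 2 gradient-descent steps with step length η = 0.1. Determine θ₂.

h′(θ) = 8θ - 2
Step 1: h′(2) = 14; θ₁ = 2 − 0.1·14 = 0.6
Step 2: h′(0.6) = 2.8; θ₂ = 0.6 − 0.1·2.8 = 0.32

0.32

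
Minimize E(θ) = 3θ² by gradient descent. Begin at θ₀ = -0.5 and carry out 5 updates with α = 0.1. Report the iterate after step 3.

-0.032

E′(θ) = 6θ
Step 1: E′(-0.5) = -3; θ₁ = -0.5 − 0.1·(-3) = -0.2
Step 2: E′(-0.2) = -1.2; θ₂ = -0.2 − 0.1·(-1.2) = -0.08
Step 3: E′(-0.08) = -0.48; θ₃ = -0.08 − 0.1·(-0.48) = -0.032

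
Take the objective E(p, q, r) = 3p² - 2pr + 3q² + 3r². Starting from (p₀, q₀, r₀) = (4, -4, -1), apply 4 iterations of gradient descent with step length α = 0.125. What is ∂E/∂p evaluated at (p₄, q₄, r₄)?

0.375

∇E = (6p - 2r, 6q, -2p + 6r)
(p₁, q₁, r₁) = (4, -4, -1) − 0.125·(26, -24, -14) = (0.75, -1, 0.75)
(p₂, q₂, r₂) = (0.75, -1, 0.75) − 0.125·(3, -6, 3) = (0.375, -0.25, 0.375)
(p₃, q₃, r₃) = (0.375, -0.25, 0.375) − 0.125·(1.5, -1.5, 1.5) = (0.1875, -0.0625, 0.1875)
(p₄, q₄, r₄) = (0.1875, -0.0625, 0.1875) − 0.125·(0.75, -0.375, 0.75) = (0.09375, -0.015625, 0.09375)
∂E/∂p at (0.09375, -0.015625, 0.09375) = 0.375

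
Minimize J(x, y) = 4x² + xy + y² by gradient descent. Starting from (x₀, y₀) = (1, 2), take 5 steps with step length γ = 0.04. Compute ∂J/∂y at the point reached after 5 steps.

∇J = (8x + y, x + 2y)
Step 1: at (1, 2), ∇J = (10, 5) → (1, 2) − 0.04·(10, 5) = (0.6, 1.8)
Step 2: at (0.6, 1.8), ∇J = (6.6, 4.2) → (0.6, 1.8) − 0.04·(6.6, 4.2) = (0.336, 1.632)
Step 3: at (0.336, 1.632), ∇J = (4.32, 3.6) → (0.336, 1.632) − 0.04·(4.32, 3.6) = (0.1632, 1.488)
Step 4: at (0.1632, 1.488), ∇J = (2.7936, 3.1392) → (0.1632, 1.488) − 0.04·(2.7936, 3.1392) = (0.051456, 1.362432)
Step 5: at (0.051456, 1.362432), ∇J = (1.77408, 2.77632) → (0.051456, 1.362432) − 0.04·(1.77408, 2.77632) = (-0.0195072, 1.2513792)
∂J/∂y at (-0.0195072, 1.2513792) = 2.4832512

2.4832512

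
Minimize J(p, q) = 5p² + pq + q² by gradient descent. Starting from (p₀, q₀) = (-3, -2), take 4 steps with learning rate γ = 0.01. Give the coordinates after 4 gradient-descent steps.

(-1.90327179, -1.74596554)

∇J = (10p + q, p + 2q)
(p₁, q₁) = (-3, -2) − 0.01·(-32, -7) = (-2.68, -1.93)
(p₂, q₂) = (-2.68, -1.93) − 0.01·(-28.73, -6.54) = (-2.3927, -1.8646)
(p₃, q₃) = (-2.3927, -1.8646) − 0.01·(-25.7916, -6.1219) = (-2.134784, -1.803381)
(p₄, q₄) = (-2.134784, -1.803381) − 0.01·(-23.151221, -5.741546) = (-1.90327179, -1.74596554)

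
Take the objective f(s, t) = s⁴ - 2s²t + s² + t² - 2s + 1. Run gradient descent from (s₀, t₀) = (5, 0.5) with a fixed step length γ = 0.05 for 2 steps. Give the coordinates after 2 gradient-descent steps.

∇f = (4s³ - 4st + 2s - 2, -2s² + 2t)
(s₁, t₁) = (5, 0.5) − 0.05·(498, -49) = (-19.9, 2.95)
(s₂, t₂) = (-19.9, 2.95) − 0.05·(-31329.376, -786.12) = (1546.5688, 42.256)

(1546.5688, 42.256)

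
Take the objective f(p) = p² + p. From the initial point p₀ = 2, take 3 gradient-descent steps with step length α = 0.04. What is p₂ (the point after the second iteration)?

1.616

f′(p) = 2p + 1
Step 1: f′(2) = 5; p₁ = 2 − 0.04·5 = 1.8
Step 2: f′(1.8) = 4.6; p₂ = 1.8 − 0.04·4.6 = 1.616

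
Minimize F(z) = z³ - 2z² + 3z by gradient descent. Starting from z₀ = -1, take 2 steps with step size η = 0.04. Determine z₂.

-1.9792

F′(z) = 3z² - 4z + 3
Step 1: F′(-1) = 10; z₁ = -1 − 0.04·10 = -1.4
Step 2: F′(-1.4) = 14.48; z₂ = -1.4 − 0.04·14.48 = -1.9792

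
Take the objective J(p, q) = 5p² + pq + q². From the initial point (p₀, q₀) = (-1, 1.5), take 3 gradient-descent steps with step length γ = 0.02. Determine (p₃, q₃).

∇J = (10p + q, p + 2q)
(p₁, q₁) = (-1, 1.5) − 0.02·(-8.5, 2) = (-0.83, 1.46)
(p₂, q₂) = (-0.83, 1.46) − 0.02·(-6.84, 2.09) = (-0.6932, 1.4182)
(p₃, q₃) = (-0.6932, 1.4182) − 0.02·(-5.5138, 2.1432) = (-0.582924, 1.375336)

(-0.582924, 1.375336)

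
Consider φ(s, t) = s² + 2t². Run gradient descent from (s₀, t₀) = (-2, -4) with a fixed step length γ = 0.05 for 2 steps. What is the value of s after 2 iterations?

∇φ = (2s, 4t)
(s₁, t₁) = (-2, -4) − 0.05·(-4, -16) = (-1.8, -3.2)
(s₂, t₂) = (-1.8, -3.2) − 0.05·(-3.6, -12.8) = (-1.62, -2.56)
s = -1.62

-1.62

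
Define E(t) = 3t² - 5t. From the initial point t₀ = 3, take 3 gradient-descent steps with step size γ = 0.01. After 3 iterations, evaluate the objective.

E′(t) = 6t - 5
t₁ = 3 − 0.01·13 = 2.87
t₂ = 2.87 − 0.01·12.22 = 2.7478
t₃ = 2.7478 − 0.01·11.4868 = 2.632932
E(2.632932) = 7.632332749872

7.632332749872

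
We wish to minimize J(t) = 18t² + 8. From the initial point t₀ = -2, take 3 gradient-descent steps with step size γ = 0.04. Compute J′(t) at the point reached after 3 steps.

J′(t) = 36t
t₁ = -2 − 0.04·(-72) = 0.88
t₂ = 0.88 − 0.04·31.68 = -0.3872
t₃ = -0.3872 − 0.04·(-13.9392) = 0.170368
J′(t) at (0.170368) = 6.133248

6.133248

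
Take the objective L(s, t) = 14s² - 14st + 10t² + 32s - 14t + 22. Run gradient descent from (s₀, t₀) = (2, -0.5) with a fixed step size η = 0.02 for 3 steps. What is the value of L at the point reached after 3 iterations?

7.299561078784

∇L = (28s - 14t + 32, -14s + 20t - 14)
Step 1: at (2, -0.5), ∇L = (95, -52) → (2, -0.5) − 0.02·(95, -52) = (0.1, 0.54)
Step 2: at (0.1, 0.54), ∇L = (27.24, -4.6) → (0.1, 0.54) − 0.02·(27.24, -4.6) = (-0.4448, 0.632)
Step 3: at (-0.4448, 0.632), ∇L = (10.6976, 4.8672) → (-0.4448, 0.632) − 0.02·(10.6976, 4.8672) = (-0.658752, 0.534656)
L(-0.658752, 0.534656) = 7.299561078784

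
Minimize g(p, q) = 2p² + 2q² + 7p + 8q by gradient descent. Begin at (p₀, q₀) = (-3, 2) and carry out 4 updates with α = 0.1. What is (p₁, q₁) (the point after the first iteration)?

∇g = (4p + 7, 4q + 8)
Step 1: at (-3, 2), ∇g = (-5, 16) → (-3, 2) − 0.1·(-5, 16) = (-2.5, 0.4)

(-2.5, 0.4)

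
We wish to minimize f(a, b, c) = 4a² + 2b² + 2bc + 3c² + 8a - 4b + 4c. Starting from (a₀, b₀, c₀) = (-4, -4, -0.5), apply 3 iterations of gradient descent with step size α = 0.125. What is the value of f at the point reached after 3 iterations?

∇f = (8a + 8, 4b + 2c - 4, 2b + 6c + 4)
Step 1: at (-4, -4, -0.5), ∇f = (-24, -21, -7) → (-4, -4, -0.5) − 0.125·(-24, -21, -7) = (-1, -1.375, 0.375)
Step 2: at (-1, -1.375, 0.375), ∇f = (0, -8.75, 3.5) → (-1, -1.375, 0.375) − 0.125·(0, -8.75, 3.5) = (-1, -0.28125, -0.0625)
Step 3: at (-1, -0.28125, -0.0625), ∇f = (0, -5.25, 3.0625) → (-1, -0.28125, -0.0625) − 0.125·(0, -5.25, 3.0625) = (-1, 0.375, -0.4453125)
f(-1, 0.375, -0.4453125) = -6.73907470703125

-6.73907470703125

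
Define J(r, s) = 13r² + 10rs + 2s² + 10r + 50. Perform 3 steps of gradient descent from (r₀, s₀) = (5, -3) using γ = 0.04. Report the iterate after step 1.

(0.6, -4.52)

∇J = (26r + 10s + 10, 10r + 4s)
Step 1: at (5, -3), ∇J = (110, 38) → (5, -3) − 0.04·(110, 38) = (0.6, -4.52)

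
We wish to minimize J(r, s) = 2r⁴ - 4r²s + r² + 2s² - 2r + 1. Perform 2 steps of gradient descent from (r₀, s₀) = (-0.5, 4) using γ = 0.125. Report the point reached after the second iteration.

(2.5, 3.0625)

∇J = (8r³ - 8rs + 2r - 2, -4r² + 4s)
Step 1: at (-0.5, 4), ∇J = (12, 15) → (-0.5, 4) − 0.125·(12, 15) = (-2, 2.125)
Step 2: at (-2, 2.125), ∇J = (-36, -7.5) → (-2, 2.125) − 0.125·(-36, -7.5) = (2.5, 3.0625)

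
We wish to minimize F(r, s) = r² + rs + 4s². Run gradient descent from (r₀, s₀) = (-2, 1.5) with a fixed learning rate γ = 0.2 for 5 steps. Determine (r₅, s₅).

∇F = (2r + s, r + 8s)
(r₁, s₁) = (-2, 1.5) − 0.2·(-2.5, 10) = (-1.5, -0.5)
(r₂, s₂) = (-1.5, -0.5) − 0.2·(-3.5, -5.5) = (-0.8, 0.6)
(r₃, s₃) = (-0.8, 0.6) − 0.2·(-1, 4) = (-0.6, -0.2)
(r₄, s₄) = (-0.6, -0.2) − 0.2·(-1.4, -2.2) = (-0.32, 0.24)
(r₅, s₅) = (-0.32, 0.24) − 0.2·(-0.4, 1.6) = (-0.24, -0.08)

(-0.24, -0.08)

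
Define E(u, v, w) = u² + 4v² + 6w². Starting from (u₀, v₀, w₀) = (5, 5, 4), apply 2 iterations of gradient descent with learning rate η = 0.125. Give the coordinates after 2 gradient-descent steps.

(2.8125, 0, 1)

∇E = (2u, 8v, 12w)
Step 1: at (5, 5, 4), ∇E = (10, 40, 48) → (5, 5, 4) − 0.125·(10, 40, 48) = (3.75, 0, -2)
Step 2: at (3.75, 0, -2), ∇E = (7.5, 0, -24) → (3.75, 0, -2) − 0.125·(7.5, 0, -24) = (2.8125, 0, 1)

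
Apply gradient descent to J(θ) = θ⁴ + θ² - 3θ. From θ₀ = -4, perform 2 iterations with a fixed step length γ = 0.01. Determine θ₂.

-1.17929452

J′(θ) = 4θ³ + 2θ - 3
Step 1: J′(-4) = -267; θ₁ = -4 − 0.01·(-267) = -1.33
Step 2: J′(-1.33) = -15.070548; θ₂ = -1.33 − 0.01·(-15.070548) = -1.17929452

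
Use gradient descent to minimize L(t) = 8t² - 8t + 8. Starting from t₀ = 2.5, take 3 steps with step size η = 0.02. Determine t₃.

1.128864

L′(t) = 16t - 8
Step 1: L′(2.5) = 32; t₁ = 2.5 − 0.02·32 = 1.86
Step 2: L′(1.86) = 21.76; t₂ = 1.86 − 0.02·21.76 = 1.4248
Step 3: L′(1.4248) = 14.7968; t₃ = 1.4248 − 0.02·14.7968 = 1.128864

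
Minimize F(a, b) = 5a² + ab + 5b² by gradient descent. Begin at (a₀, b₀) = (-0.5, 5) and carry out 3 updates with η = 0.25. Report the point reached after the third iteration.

(-6.6875, -17.4296875)

∇F = (10a + b, a + 10b)
(a₁, b₁) = (-0.5, 5) − 0.25·(0, 49.5) = (-0.5, -7.375)
(a₂, b₂) = (-0.5, -7.375) − 0.25·(-12.375, -74.25) = (2.59375, 11.1875)
(a₃, b₃) = (2.59375, 11.1875) − 0.25·(37.125, 114.46875) = (-6.6875, -17.4296875)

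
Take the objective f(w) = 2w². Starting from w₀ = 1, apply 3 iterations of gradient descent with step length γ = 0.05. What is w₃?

f′(w) = 4w
Step 1: f′(1) = 4; w₁ = 1 − 0.05·4 = 0.8
Step 2: f′(0.8) = 3.2; w₂ = 0.8 − 0.05·3.2 = 0.64
Step 3: f′(0.64) = 2.56; w₃ = 0.64 − 0.05·2.56 = 0.512

0.512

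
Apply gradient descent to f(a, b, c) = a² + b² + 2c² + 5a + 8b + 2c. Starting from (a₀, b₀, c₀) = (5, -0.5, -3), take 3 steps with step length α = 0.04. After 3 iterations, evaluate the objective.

23.176542987264

∇f = (2a + 5, 2b + 8, 4c + 2)
(a₁, b₁, c₁) = (5, -0.5, -3) − 0.04·(15, 7, -10) = (4.4, -0.78, -2.6)
(a₂, b₂, c₂) = (4.4, -0.78, -2.6) − 0.04·(13.8, 6.44, -8.4) = (3.848, -1.0376, -2.264)
(a₃, b₃, c₃) = (3.848, -1.0376, -2.264) − 0.04·(12.696, 5.9248, -7.056) = (3.34016, -1.274592, -1.98176)
f(3.34016, -1.274592, -1.98176) = 23.176542987264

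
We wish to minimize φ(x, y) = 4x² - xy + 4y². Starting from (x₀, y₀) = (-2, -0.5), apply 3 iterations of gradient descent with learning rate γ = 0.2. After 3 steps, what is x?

0.464

∇φ = (8x - y, -x + 8y)
Step 1: at (-2, -0.5), ∇φ = (-15.5, -2) → (-2, -0.5) − 0.2·(-15.5, -2) = (1.1, -0.1)
Step 2: at (1.1, -0.1), ∇φ = (8.9, -1.9) → (1.1, -0.1) − 0.2·(8.9, -1.9) = (-0.68, 0.28)
Step 3: at (-0.68, 0.28), ∇φ = (-5.72, 2.92) → (-0.68, 0.28) − 0.2·(-5.72, 2.92) = (0.464, -0.304)
x = 0.464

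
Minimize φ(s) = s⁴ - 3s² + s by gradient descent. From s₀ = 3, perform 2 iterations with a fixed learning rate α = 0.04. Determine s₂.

φ′(s) = 4s³ - 6s + 1
Step 1: φ′(3) = 91; s₁ = 3 − 0.04·91 = -0.64
Step 2: φ′(-0.64) = 3.791424; s₂ = -0.64 − 0.04·3.791424 = -0.79165696

-0.79165696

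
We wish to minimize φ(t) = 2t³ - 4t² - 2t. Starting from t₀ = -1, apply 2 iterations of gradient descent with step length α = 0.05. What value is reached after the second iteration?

-2.908

φ′(t) = 6t² - 8t - 2
Step 1: φ′(-1) = 12; t₁ = -1 − 0.05·12 = -1.6
Step 2: φ′(-1.6) = 26.16; t₂ = -1.6 − 0.05·26.16 = -2.908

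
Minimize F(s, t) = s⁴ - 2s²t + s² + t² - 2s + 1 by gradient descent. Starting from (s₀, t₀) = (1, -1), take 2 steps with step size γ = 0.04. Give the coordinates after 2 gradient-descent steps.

∇F = (4s³ - 4st + 2s - 2, -2s² + 2t)
Step 1: at (1, -1), ∇F = (8, -4) → (1, -1) − 0.04·(8, -4) = (0.68, -0.84)
Step 2: at (0.68, -0.84), ∇F = (2.902528, -2.6048) → (0.68, -0.84) − 0.04·(2.902528, -2.6048) = (0.56389888, -0.735808)

(0.56389888, -0.735808)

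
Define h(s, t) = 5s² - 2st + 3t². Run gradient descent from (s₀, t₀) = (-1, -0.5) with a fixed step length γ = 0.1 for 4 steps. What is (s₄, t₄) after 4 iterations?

∇h = (10s - 2t, -2s + 6t)
(s₁, t₁) = (-1, -0.5) − 0.1·(-9, -1) = (-0.1, -0.4)
(s₂, t₂) = (-0.1, -0.4) − 0.1·(-0.2, -2.2) = (-0.08, -0.18)
(s₃, t₃) = (-0.08, -0.18) − 0.1·(-0.44, -0.92) = (-0.036, -0.088)
(s₄, t₄) = (-0.036, -0.088) − 0.1·(-0.184, -0.456) = (-0.0176, -0.0424)

(-0.0176, -0.0424)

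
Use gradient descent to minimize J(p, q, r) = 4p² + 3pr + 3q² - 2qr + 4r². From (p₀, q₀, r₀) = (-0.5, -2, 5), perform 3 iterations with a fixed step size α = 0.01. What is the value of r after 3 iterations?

∇J = (8p + 3r, 6q - 2r, 3p - 2q + 8r)
(p₁, q₁, r₁) = (-0.5, -2, 5) − 0.01·(11, -22, 42.5) = (-0.61, -1.78, 4.575)
(p₂, q₂, r₂) = (-0.61, -1.78, 4.575) − 0.01·(8.845, -19.83, 38.33) = (-0.69845, -1.5817, 4.1917)
(p₃, q₃, r₃) = (-0.69845, -1.5817, 4.1917) − 0.01·(6.9875, -17.8736, 34.60165) = (-0.768325, -1.402964, 3.8456835)
r = 3.8456835

3.8456835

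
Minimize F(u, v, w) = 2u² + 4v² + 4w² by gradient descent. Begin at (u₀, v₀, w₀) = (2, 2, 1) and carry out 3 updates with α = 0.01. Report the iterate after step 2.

(1.8432, 1.6928, 0.8464)

∇F = (4u, 8v, 8w)
Step 1: at (2, 2, 1), ∇F = (8, 16, 8) → (2, 2, 1) − 0.01·(8, 16, 8) = (1.92, 1.84, 0.92)
Step 2: at (1.92, 1.84, 0.92), ∇F = (7.68, 14.72, 7.36) → (1.92, 1.84, 0.92) − 0.01·(7.68, 14.72, 7.36) = (1.8432, 1.6928, 0.8464)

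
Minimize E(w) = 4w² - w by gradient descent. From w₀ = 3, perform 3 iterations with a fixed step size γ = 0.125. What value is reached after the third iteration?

E′(w) = 8w - 1
w₁ = 3 − 0.125·23 = 0.125
w₂ = 0.125 − 0.125·0 = 0.125
w₃ = 0.125 − 0.125·0 = 0.125

0.125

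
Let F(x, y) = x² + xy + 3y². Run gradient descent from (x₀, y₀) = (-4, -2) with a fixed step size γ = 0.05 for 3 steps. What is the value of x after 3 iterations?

∇F = (2x + y, x + 6y)
Step 1: at (-4, -2), ∇F = (-10, -16) → (-4, -2) − 0.05·(-10, -16) = (-3.5, -1.2)
Step 2: at (-3.5, -1.2), ∇F = (-8.2, -10.7) → (-3.5, -1.2) − 0.05·(-8.2, -10.7) = (-3.09, -0.665)
Step 3: at (-3.09, -0.665), ∇F = (-6.845, -7.08) → (-3.09, -0.665) − 0.05·(-6.845, -7.08) = (-2.74775, -0.311)
x = -2.74775

-2.74775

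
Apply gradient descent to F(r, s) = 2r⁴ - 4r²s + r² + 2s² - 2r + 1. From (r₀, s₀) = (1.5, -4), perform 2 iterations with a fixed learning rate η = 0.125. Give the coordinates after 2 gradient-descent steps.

∇F = (8r³ - 8rs + 2r - 2, -4r² + 4s)
(r₁, s₁) = (1.5, -4) − 0.125·(76, -25) = (-8, -0.875)
(r₂, s₂) = (-8, -0.875) − 0.125·(-4170, -259.5) = (513.25, 31.5625)

(513.25, 31.5625)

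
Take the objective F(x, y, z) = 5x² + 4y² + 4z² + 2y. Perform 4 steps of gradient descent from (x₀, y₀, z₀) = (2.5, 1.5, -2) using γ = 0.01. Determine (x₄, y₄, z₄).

(1.64025, 1.00368768, -1.43278592)

∇F = (10x, 8y + 2, 8z)
Step 1: at (2.5, 1.5, -2), ∇F = (25, 14, -16) → (2.5, 1.5, -2) − 0.01·(25, 14, -16) = (2.25, 1.36, -1.84)
Step 2: at (2.25, 1.36, -1.84), ∇F = (22.5, 12.88, -14.72) → (2.25, 1.36, -1.84) − 0.01·(22.5, 12.88, -14.72) = (2.025, 1.2312, -1.6928)
Step 3: at (2.025, 1.2312, -1.6928), ∇F = (20.25, 11.8496, -13.5424) → (2.025, 1.2312, -1.6928) − 0.01·(20.25, 11.8496, -13.5424) = (1.8225, 1.112704, -1.557376)
Step 4: at (1.8225, 1.112704, -1.557376), ∇F = (18.225, 10.901632, -12.459008) → (1.8225, 1.112704, -1.557376) − 0.01·(18.225, 10.901632, -12.459008) = (1.64025, 1.00368768, -1.43278592)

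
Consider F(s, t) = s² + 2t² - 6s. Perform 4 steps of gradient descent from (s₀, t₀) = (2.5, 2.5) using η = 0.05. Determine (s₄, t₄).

(2.67195, 1.024)

∇F = (2s - 6, 4t)
Step 1: at (2.5, 2.5), ∇F = (-1, 10) → (2.5, 2.5) − 0.05·(-1, 10) = (2.55, 2)
Step 2: at (2.55, 2), ∇F = (-0.9, 8) → (2.55, 2) − 0.05·(-0.9, 8) = (2.595, 1.6)
Step 3: at (2.595, 1.6), ∇F = (-0.81, 6.4) → (2.595, 1.6) − 0.05·(-0.81, 6.4) = (2.6355, 1.28)
Step 4: at (2.6355, 1.28), ∇F = (-0.729, 5.12) → (2.6355, 1.28) − 0.05·(-0.729, 5.12) = (2.67195, 1.024)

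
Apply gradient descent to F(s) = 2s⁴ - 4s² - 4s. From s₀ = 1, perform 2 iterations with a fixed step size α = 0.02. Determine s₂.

1.13124608

F′(s) = 8s³ - 8s - 4
Step 1: F′(1) = -4; s₁ = 1 − 0.02·(-4) = 1.08
Step 2: F′(1.08) = -2.562304; s₂ = 1.08 − 0.02·(-2.562304) = 1.13124608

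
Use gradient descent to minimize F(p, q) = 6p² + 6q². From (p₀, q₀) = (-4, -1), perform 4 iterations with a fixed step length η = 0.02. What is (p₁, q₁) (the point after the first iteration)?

∇F = (12p, 12q)
Step 1: at (-4, -1), ∇F = (-48, -12) → (-4, -1) − 0.02·(-48, -12) = (-3.04, -0.76)

(-3.04, -0.76)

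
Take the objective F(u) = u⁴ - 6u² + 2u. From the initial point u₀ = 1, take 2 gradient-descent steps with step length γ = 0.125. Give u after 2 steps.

1.4453125

F′(u) = 4u³ - 12u + 2
u₁ = 1 − 0.125·(-6) = 1.75
u₂ = 1.75 − 0.125·2.4375 = 1.4453125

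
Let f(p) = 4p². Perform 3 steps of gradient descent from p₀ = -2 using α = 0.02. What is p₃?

f′(p) = 8p
Step 1: f′(-2) = -16; p₁ = -2 − 0.02·(-16) = -1.68
Step 2: f′(-1.68) = -13.44; p₂ = -1.68 − 0.02·(-13.44) = -1.4112
Step 3: f′(-1.4112) = -11.2896; p₃ = -1.4112 − 0.02·(-11.2896) = -1.185408

-1.185408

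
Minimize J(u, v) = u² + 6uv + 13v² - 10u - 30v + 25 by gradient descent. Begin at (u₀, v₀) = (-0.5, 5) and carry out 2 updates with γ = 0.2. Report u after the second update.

∇J = (2u + 6v - 10, 6u + 26v - 30)
Step 1: at (-0.5, 5), ∇J = (19, 97) → (-0.5, 5) − 0.2·(19, 97) = (-4.3, -14.4)
Step 2: at (-4.3, -14.4), ∇J = (-105, -430.2) → (-4.3, -14.4) − 0.2·(-105, -430.2) = (16.7, 71.64)
u = 16.7

16.7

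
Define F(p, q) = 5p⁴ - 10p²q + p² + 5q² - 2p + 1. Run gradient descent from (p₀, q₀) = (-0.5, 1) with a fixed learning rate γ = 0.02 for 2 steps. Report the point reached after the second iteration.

(-0.6448484, 0.74962)

∇F = (20p³ - 20pq + 2p - 2, -10p² + 10q)
Step 1: at (-0.5, 1), ∇F = (4.5, 7.5) → (-0.5, 1) − 0.02·(4.5, 7.5) = (-0.59, 0.85)
Step 2: at (-0.59, 0.85), ∇F = (2.74242, 5.019) → (-0.59, 0.85) − 0.02·(2.74242, 5.019) = (-0.6448484, 0.74962)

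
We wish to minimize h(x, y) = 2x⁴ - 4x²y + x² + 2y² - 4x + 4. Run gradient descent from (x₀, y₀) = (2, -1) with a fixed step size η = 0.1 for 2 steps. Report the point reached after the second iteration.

(163.6, 15)

∇h = (8x³ - 8xy + 2x - 4, -4x² + 4y)
(x₁, y₁) = (2, -1) − 0.1·(80, -20) = (-6, 1)
(x₂, y₂) = (-6, 1) − 0.1·(-1696, -140) = (163.6, 15)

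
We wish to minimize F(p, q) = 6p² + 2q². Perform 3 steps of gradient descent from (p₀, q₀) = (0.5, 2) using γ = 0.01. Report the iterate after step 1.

(0.44, 1.92)

∇F = (12p, 4q)
Step 1: at (0.5, 2), ∇F = (6, 8) → (0.5, 2) − 0.01·(6, 8) = (0.44, 1.92)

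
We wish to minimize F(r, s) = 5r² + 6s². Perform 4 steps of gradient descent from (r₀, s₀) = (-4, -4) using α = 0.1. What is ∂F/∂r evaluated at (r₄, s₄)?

∇F = (10r, 12s)
(r₁, s₁) = (-4, -4) − 0.1·(-40, -48) = (0, 0.8)
(r₂, s₂) = (0, 0.8) − 0.1·(0, 9.6) = (0, -0.16)
(r₃, s₃) = (0, -0.16) − 0.1·(0, -1.92) = (0, 0.032)
(r₄, s₄) = (0, 0.032) − 0.1·(0, 0.384) = (0, -0.0064)
∂F/∂r at (0, -0.0064) = 0

0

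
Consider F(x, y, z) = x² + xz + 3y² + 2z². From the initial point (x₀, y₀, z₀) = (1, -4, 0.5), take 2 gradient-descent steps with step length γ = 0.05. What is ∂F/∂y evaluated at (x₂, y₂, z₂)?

-11.76

∇F = (2x + z, 6y, x + 4z)
Step 1: at (1, -4, 0.5), ∇F = (2.5, -24, 3) → (1, -4, 0.5) − 0.05·(2.5, -24, 3) = (0.875, -2.8, 0.35)
Step 2: at (0.875, -2.8, 0.35), ∇F = (2.1, -16.8, 2.275) → (0.875, -2.8, 0.35) − 0.05·(2.1, -16.8, 2.275) = (0.77, -1.96, 0.23625)
∂F/∂y at (0.77, -1.96, 0.23625) = -11.76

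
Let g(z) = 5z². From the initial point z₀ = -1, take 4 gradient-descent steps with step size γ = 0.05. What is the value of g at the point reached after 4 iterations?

g′(z) = 10z
Step 1: g′(-1) = -10; z₁ = -1 − 0.05·(-10) = -0.5
Step 2: g′(-0.5) = -5; z₂ = -0.5 − 0.05·(-5) = -0.25
Step 3: g′(-0.25) = -2.5; z₃ = -0.25 − 0.05·(-2.5) = -0.125
Step 4: g′(-0.125) = -1.25; z₄ = -0.125 − 0.05·(-1.25) = -0.0625
g(-0.0625) = 0.01953125

0.01953125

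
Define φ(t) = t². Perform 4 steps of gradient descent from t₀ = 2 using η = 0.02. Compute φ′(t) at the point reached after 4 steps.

3.39738624

φ′(t) = 2t
t₁ = 2 − 0.02·4 = 1.92
t₂ = 1.92 − 0.02·3.84 = 1.8432
t₃ = 1.8432 − 0.02·3.6864 = 1.769472
t₄ = 1.769472 − 0.02·3.538944 = 1.69869312
φ′(t) at (1.69869312) = 3.39738624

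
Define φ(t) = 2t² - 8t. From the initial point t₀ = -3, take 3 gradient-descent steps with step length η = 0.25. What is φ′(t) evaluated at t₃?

φ′(t) = 4t - 8
t₁ = -3 − 0.25·(-20) = 2
t₂ = 2 − 0.25·0 = 2
t₃ = 2 − 0.25·0 = 2
φ′(t) at (2) = 0

0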